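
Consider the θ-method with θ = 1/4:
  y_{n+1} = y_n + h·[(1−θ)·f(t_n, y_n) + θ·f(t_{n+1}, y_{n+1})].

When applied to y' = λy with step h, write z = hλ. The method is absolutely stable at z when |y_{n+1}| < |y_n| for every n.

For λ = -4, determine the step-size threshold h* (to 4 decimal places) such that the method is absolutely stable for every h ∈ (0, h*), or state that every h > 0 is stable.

(-4.0000,0); λ=-4 ⇒ h* = (4)/4 = 1.0000.

On y'=λy, z=hλ:
  y_{n+1} = y_n + z·[3/4·y_n + 1/4·y_{n+1}] ⇒ (1 − 1/4z)y_{n+1} = (1 + 3/4z)y_n
  R(z) = (1 + 3/4z)/(1 − 1/4z).

Need |R(x)|<1, x<0.
x=-0.42: |R|=0.6199
R=−1: 1+3/4x = −1+1/4x ⇒ -1/2x=2 ⇒ x=2/(-1/2)=-4.0000
Confirm numerically:
  x=-3.305: |R|=0.80972 <1
  x=-2.773: |R|=0.63768 <1
  x=-2.642: |R|=0.59109 <1
  x=-4.073: |R|=1.01808 >1
  x=-4.055: |R|=1.01366 >1
So |R|<1 on (-4.0000, 0).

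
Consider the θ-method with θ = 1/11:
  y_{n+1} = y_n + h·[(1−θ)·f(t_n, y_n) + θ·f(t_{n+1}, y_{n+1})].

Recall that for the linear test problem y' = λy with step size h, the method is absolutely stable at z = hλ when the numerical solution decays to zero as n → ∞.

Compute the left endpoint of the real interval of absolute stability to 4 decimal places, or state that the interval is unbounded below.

With y'=λy (z=hλ):
  y_{n+1} = y_n + z·[10/11·y_n + 1/11·y_{n+1}] ⇒ (1 − 1/11z)y_{n+1} = (1 + 10/11z)y_n
  ⇒ R(z) = (1 + 10/11z)/(1 − 1/11z).

Solve |R(x)|<1 on ℝ⁻.
x=-0.41: |R|=0.6047
R=−1: 1+10/11x = −1+1/11x ⇒ -9/11x=2 ⇒ x=2/(-9/11)=-2.4444
Confirm numerically:
  x=-2.319: |R|=0.91523 <1
  x=-1.767: |R|=0.52244 <1
  x=-1.740: |R|=0.50235 <1
  x=-3.025: |R|=1.37255 >1
  x=-2.818: |R|=1.24331 >1
Interval (-2.4444, 0).

z* = -2.4444.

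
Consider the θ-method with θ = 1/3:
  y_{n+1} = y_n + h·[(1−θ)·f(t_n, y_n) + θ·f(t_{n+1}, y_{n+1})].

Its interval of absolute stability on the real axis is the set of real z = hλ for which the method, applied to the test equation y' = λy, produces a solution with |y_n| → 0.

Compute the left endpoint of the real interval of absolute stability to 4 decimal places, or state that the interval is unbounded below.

Test eqn y'=λy, z=hλ:
  y_{n+1} = y_n + z·[2/3·y_n + 1/3·y_{n+1}] ⇒ (1 − 1/3z)y_{n+1} = (1 + 2/3z)y_n
  so R(z) = (1 + 2/3z)/(1 − 1/3z).

Boundary: |R(x)|=1, x<0.
x=-1.37: |R|=0.0595
R=−1: 1+2/3x = −1+1/3x ⇒ -1/3x=2 ⇒ x=2/(-1/3)=-6.0000
Confirm numerically:
  x=-5.112: |R|=0.89053 <1
  x=-4.809: |R|=0.84748 <1
  x=-3.654: |R|=0.64743 <1
  x=-2.906: |R|=0.47613 <1
  x=-6.406: |R|=1.04316 >1
  x=-6.220: |R|=1.02386 >1
  x=-6.024: |R|=1.00266 >1
Stable set (-6.0000, 0).

z* = -6.0000.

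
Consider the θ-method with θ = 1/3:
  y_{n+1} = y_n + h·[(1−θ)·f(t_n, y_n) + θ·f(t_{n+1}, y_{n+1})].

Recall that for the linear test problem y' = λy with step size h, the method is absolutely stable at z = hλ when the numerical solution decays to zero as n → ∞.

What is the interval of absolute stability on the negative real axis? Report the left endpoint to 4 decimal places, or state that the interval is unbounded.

z∈(-6.0000,0).

Set f=λy, z=hλ:
  y_{n+1} = y_n + z·[2/3·y_n + 1/3·y_{n+1}] ⇒ (1 − 1/3z)y_{n+1} = (1 + 2/3z)y_n
  so R(z) = (1 + 2/3z)/(1 − 1/3z).

Find x<0 with |R(x)|<1.
x=-0.56: |R|=0.5281
R=−1: 1+2/3x = −1+1/3x ⇒ -1/3x=2 ⇒ x=2/(-1/3)=-6.0000
Confirm numerically:
  x=-3.858: |R|=0.68766 <1
  x=-3.195: |R|=0.54722 <1
  x=-2.918: |R|=0.47922 <1
  x=-2.732: |R|=0.42987 <1
  x=-6.547: |R|=1.05730 >1
  x=-6.544: |R|=1.05700 >1
Stable set (-6.0000, 0).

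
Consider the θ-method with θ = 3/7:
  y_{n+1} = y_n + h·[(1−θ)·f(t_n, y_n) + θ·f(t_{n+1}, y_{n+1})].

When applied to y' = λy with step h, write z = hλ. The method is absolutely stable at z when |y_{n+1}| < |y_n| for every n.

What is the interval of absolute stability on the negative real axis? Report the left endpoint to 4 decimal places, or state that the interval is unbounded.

(-14.0000, 0).

On y'=λy, z=hλ:
  y_{n+1} = y_n + z·[4/7·y_n + 3/7·y_{n+1}] ⇒ (1 − 3/7z)y_{n+1} = (1 + 4/7z)y_n
  R(z) = (1 + 4/7z)/(1 − 3/7z).

Need |R(x)|<1, x<0.
x=-0.58: |R|=0.5355
R=−1: 1+4/7x = −1+3/7x ⇒ -1/7x=2 ⇒ x=2/(-1/7)=-14.0000
Confirm numerically:
  x=-12.592: |R|=0.96855 <1
  x=-9.632: |R|=0.87832 <1
  x=-5.603: |R|=0.64732 <1
  x=-14.422: |R|=1.00840 >1
  x=-14.327: |R|=1.00654 >1
  x=-14.310: |R|=1.00621 >1
Interval (-14.0000, 0).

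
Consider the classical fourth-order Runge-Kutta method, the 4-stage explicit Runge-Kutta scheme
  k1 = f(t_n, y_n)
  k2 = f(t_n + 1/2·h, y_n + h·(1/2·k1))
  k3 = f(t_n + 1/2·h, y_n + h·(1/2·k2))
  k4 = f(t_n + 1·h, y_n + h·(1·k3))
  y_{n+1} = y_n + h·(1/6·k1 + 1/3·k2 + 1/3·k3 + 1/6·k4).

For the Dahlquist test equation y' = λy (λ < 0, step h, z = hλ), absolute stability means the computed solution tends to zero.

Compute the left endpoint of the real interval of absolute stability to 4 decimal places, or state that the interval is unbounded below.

z* = -2.7853.

Set f=λy, z=hλ:
  order 4, 4-stage ⇒ R(z)=1+z+z^2/2+z^3/6+z^4/24
  (e.g. R(-1.13)=0.33590, |R|=0.33590)

Solve |R(x)|<1 on ℝ⁻.
x=-1.13: |R|=0.3359
|R(-2.67)|=0.8396 |R(-2.16)|=0.4002 |R(-1.3)|=0.2978
Bisect:
  x_lo=-3.2316 |R|=1.9095  x_hi=-0.3830 |R|=0.6819
  mid=-1.80729 |R|=0.28653 →hi
  mid=-2.51945 |R|=0.66779 →hi
  mid=-2.87553 |R|=1.14479 →lo
  mid=-2.69749 |R|=0.87549 →hi
  mid=-2.78651 |R|=1.00183 →lo
  mid=-2.74200 |R|=0.93666 →hi
  mid=-2.76425 |R|=0.96874 →hi
  ...
  [-2.78546,-2.78529] ⇒ x*=-2.7853
Interval (-2.7853, 0).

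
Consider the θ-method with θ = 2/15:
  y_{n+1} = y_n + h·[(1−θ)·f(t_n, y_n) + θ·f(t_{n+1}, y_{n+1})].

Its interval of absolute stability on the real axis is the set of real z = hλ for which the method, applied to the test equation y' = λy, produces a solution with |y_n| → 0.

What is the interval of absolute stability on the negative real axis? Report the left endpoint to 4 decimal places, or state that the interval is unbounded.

Set f=λy, z=hλ:
  y_{n+1} = y_n + z·[13/15·y_n + 2/15·y_{n+1}] ⇒ (1 − 2/15z)y_{n+1} = (1 + 13/15z)y_n
  Hence R(z) = (1 + 13/15z)/(1 − 2/15z).

Boundary: |R(x)|=1, x<0.
x=-0.71: |R|=0.3514
R=−1: 1+13/15x = −1+2/15x ⇒ -11/15x=2 ⇒ x=2/(-11/15)=-2.7273
Confirm numerically:
  x=-2.307: |R|=0.76430 <1
  x=-1.944: |R|=0.54384 <1
  x=-1.561: |R|=0.29208 <1
  x=-1.221: |R|=0.05005 <1
  x=-3.230: |R|=1.25769 >1
  x=-3.207: |R|=1.24643 >1
  x=-3.017: |R|=1.15152 >1
Stable set (-2.7273, 0).

(-2.7273, 0).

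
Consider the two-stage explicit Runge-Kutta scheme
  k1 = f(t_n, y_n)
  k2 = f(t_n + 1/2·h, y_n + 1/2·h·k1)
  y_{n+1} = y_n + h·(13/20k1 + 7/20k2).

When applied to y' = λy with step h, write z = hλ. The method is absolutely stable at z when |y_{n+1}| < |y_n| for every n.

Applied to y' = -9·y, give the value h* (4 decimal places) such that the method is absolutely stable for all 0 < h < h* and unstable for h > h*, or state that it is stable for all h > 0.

(-5.7143,0); λ=-9 ⇒ h* = (40/7)/9 = 0.6349.

With y'=λy (z=hλ):
  k1=λy_n ⇒ h·k1=z·y_n;  k2=λ(1+1/2z)y_n ⇒ h·k2=z(1+1/2z)y_n
  y_{n+1}/y_n = 1 + 13/20z + 7/20z(1+1/2z) = 1 + z + 7/40z²
  ⇒ R(z) = 1 + z + 7/40z².

Solve |R(x)|<1 on ℝ⁻.
x=-1.26: |R|=0.0178
R=1: x+7/40x²=0 ⇒ x=−40/7=-5.7143; min R=1−1/(4·7/40)=-0.4286>−1
Confirm numerically:
  x=-5.616: |R|=0.90340 <1
  x=-5.331: |R|=0.64242 <1
  x=-2.403: |R|=0.39248 <1
  x=-6.049: |R|=1.35432 >1
  x=-5.951: |R|=1.24652 >1
  x=-5.836: |R|=1.12431 >1
Stable set (-5.7143, 0).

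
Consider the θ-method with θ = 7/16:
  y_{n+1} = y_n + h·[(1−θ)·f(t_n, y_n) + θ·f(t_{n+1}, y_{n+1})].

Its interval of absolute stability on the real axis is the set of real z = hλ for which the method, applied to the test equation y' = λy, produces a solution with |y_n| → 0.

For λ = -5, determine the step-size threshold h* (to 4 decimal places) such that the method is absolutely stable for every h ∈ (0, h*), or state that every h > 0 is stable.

(-16.0000,0); λ=-5 ⇒ h* = (16)/5 = 3.2000.

Set f=λy, z=hλ:
  y_{n+1} = y_n + z·[9/16·y_n + 7/16·y_{n+1}] ⇒ (1 − 7/16z)y_{n+1} = (1 + 9/16z)y_n
  ⇒ R(z) = (1 + 9/16z)/(1 − 7/16z).

Boundary: |R(x)|=1, x<0.
x=-1.62: |R|=0.0519
R=−1: 1+9/16x = −1+7/16x ⇒ -1/8x=2 ⇒ x=2/(-1/8)=-16.0000
Confirm numerically:
  x=-10.131: |R|=0.86495 <1
  x=-9.829: |R|=0.85446 <1
  x=-9.283: |R|=0.83411 <1
  x=-8.613: |R|=0.80635 <1
  x=-16.338: |R|=1.00519 >1
  x=-16.255: |R|=1.00393 >1
So |R|<1 on (-16.0000, 0).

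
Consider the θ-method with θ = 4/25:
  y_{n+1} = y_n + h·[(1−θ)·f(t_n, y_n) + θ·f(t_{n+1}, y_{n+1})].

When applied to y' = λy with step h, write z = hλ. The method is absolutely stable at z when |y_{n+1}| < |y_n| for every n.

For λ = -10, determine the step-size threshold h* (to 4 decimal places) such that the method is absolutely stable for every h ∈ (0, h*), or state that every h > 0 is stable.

(-2.9412,0); λ=-10 ⇒ h* = (50/17)/10 = 0.2941.

Test eqn y'=λy, z=hλ:
  y_{n+1} = y_n + z·[21/25·y_n + 4/25·y_{n+1}] ⇒ (1 − 4/25z)y_{n+1} = (1 + 21/25z)y_n
  ⇒ R(z) = (1 + 21/25z)/(1 − 4/25z).

Need |R(x)|<1, x<0.
x=-1.46: |R|=0.1835
R=−1: 1+21/25x = −1+4/25x ⇒ -17/25x=2 ⇒ x=2/(-17/25)=-2.9412
Confirm numerically:
  x=-2.237: |R|=0.64737 <1
  x=-1.770: |R|=0.37936 <1
  x=-1.424: |R|=0.15976 <1
  x=-3.437: |R|=1.21753 >1
  x=-2.973: |R|=1.01466 >1
Interval (-2.9412, 0).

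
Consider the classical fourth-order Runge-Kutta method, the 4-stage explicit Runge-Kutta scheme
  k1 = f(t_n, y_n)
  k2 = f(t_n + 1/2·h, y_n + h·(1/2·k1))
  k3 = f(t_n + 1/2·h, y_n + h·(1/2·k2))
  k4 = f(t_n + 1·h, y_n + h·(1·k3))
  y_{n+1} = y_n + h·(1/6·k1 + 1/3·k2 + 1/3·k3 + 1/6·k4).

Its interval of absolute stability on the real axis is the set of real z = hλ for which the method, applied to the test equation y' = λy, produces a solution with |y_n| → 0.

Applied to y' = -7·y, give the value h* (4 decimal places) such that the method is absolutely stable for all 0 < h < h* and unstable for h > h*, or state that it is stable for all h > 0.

With y'=λy (z=hλ):
  order 4, 4-stage ⇒ R(z)=1+z+z^2/2+z^3/6+z^4/24
  (e.g. R(-1.78)=0.28252, |R|=0.28252)

Need |R(x)|<1, x<0.
x=-1.78: |R|=0.2825
|R(-2.76)|=0.9625 |R(-2.31)|=0.4901 |R(-2.08)|=0.3633
Bisect:
  x_lo=-3.5651 |R|=2.9689  x_hi=-0.1882 |R|=0.8284
  mid=-1.87669 |R|=0.29953 →hi
  mid=-2.72092 |R|=0.90721 →hi
  mid=-3.14303 |R|=1.68763 →lo
  mid=-2.93198 |R|=1.24463 →lo
  mid=-2.82645 |R|=1.06384 →lo
  mid=-2.77368 |R|=0.98264 →hi
  mid=-2.80007 |R|=1.02250 →lo
  mid=-2.78688 |R|=1.00239 →lo
  mid=-2.78028 |R|=0.99247 →hi
  ...
  [-2.78543,-2.78523] ⇒ x*=-2.7853
So |R|<1 on (-2.7853, 0).

(-2.7853,0); λ=-7 ⇒ h* = 0.3979.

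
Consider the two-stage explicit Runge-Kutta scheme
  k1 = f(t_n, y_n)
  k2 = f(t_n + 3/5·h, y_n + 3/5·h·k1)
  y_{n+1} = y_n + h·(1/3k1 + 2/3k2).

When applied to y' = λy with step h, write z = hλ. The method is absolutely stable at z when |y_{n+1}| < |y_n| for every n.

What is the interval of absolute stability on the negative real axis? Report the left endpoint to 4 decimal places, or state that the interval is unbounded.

(-2.5000, 0).

On y'=λy, z=hλ:
  k1=λy_n ⇒ h·k1=z·y_n;  k2=λ(1+3/5z)y_n ⇒ h·k2=z(1+3/5z)y_n
  y_{n+1}/y_n = 1 + 1/3z + 2/3z(1+3/5z) = 1 + z + 2/5z²
  Hence R(z) = 1 + z + 2/5z².

Boundary: |R(x)|=1, x<0.
x=-0.68: |R|=0.5050
R=1: x+2/5x²=0 ⇒ x=−5/2=-2.5000; min R=1−1/(4·2/5)=0.3750>−1
Confirm numerically:
  x=-1.728: |R|=0.46639 <1
  x=-1.369: |R|=0.38066 <1
  x=-1.140: |R|=0.37984 <1
  x=-2.911: |R|=1.47857 >1
  x=-2.833: |R|=1.37736 >1
  x=-2.564: |R|=1.06564 >1
Interval (-2.5000, 0).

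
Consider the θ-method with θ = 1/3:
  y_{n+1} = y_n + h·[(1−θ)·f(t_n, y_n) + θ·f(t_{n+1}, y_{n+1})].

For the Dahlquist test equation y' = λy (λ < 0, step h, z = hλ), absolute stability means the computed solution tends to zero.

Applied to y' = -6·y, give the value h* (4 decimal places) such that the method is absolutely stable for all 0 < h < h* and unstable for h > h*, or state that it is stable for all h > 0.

(-6.0000,0); λ=-6 ⇒ h* = (6)/6 = 1.0000.

With y'=λy (z=hλ):
  y_{n+1} = y_n + z·[2/3·y_n + 1/3·y_{n+1}] ⇒ (1 − 1/3z)y_{n+1} = (1 + 2/3z)y_n
  Hence R(z) = (1 + 2/3z)/(1 − 1/3z).

Solve |R(x)|<1 on ℝ⁻.
x=-1.59: |R|=0.0392
R=−1: 1+2/3x = −1+1/3x ⇒ -1/3x=2 ⇒ x=2/(-1/3)=-6.0000
Confirm numerically:
  x=-4.321: |R|=0.77066 <1
  x=-3.519: |R|=0.61942 <1
  x=-3.071: |R|=0.51754 <1
  x=-6.400: |R|=1.04255 >1
  x=-6.351: |R|=1.03754 >1
So |R|<1 on (-6.0000, 0).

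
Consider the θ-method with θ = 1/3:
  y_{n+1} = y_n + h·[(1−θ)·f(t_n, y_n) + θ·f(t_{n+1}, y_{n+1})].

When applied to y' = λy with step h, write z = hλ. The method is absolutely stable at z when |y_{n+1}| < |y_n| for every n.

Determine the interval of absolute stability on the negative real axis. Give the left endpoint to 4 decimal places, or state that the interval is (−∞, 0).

Set f=λy, z=hλ:
  y_{n+1} = y_n + z·[2/3·y_n + 1/3·y_{n+1}] ⇒ (1 − 1/3z)y_{n+1} = (1 + 2/3z)y_n
  so R(z) = (1 + 2/3z)/(1 − 1/3z).

Solve |R(x)|<1 on ℝ⁻.
x=-1.69: |R|=0.0810
R=−1: 1+2/3x = −1+1/3x ⇒ -1/3x=2 ⇒ x=2/(-1/3)=-6.0000
Confirm numerically:
  x=-4.592: |R|=0.81454 <1
  x=-2.558: |R|=0.38071 <1
  x=-2.485: |R|=0.35916 <1
  x=-6.506: |R|=1.05323 >1
  x=-6.363: |R|=1.03877 >1
  x=-6.089: |R|=1.00979 >1
Stable set (-6.0000, 0).

z∈(-6.0000,0).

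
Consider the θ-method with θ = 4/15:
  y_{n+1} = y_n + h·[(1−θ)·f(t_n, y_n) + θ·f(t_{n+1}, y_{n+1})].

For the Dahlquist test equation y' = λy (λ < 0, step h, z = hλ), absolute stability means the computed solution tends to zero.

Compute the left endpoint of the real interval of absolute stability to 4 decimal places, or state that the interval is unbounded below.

With y'=λy (z=hλ):
  y_{n+1} = y_n + z·[11/15·y_n + 4/15·y_{n+1}] ⇒ (1 − 4/15z)y_{n+1} = (1 + 11/15z)y_n
  so R(z) = (1 + 11/15z)/(1 − 4/15z).

Find x<0 with |R(x)|<1.
x=-1.32: |R|=0.0237
R=−1: 1+11/15x = −1+4/15x ⇒ -7/15x=2 ⇒ x=2/(-7/15)=-4.2857
Confirm numerically:
  x=-3.767: |R|=0.87924 <1
  x=-3.715: |R|=0.86621 <1
  x=-2.964: |R|=0.65550 <1
  x=-2.505: |R|=0.50180 <1
  x=-4.847: |R|=1.11425 >1
  x=-4.611: |R|=1.06808 >1
  x=-4.482: |R|=1.04173 >1
Stable set (-4.2857, 0).

left endpoint -4.2857.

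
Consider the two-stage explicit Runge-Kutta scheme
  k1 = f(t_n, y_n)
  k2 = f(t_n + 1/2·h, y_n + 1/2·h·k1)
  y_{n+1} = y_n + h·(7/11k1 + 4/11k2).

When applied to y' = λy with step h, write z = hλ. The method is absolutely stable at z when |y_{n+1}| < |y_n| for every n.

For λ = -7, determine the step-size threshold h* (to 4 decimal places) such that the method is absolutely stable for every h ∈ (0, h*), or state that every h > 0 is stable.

(-5.5000,0); λ=-7 ⇒ h* = (11/2)/7 = 0.7857.

With y'=λy (z=hλ):
  k1=λy_n ⇒ h·k1=z·y_n;  k2=λ(1+1/2z)y_n ⇒ h·k2=z(1+1/2z)y_n
  y_{n+1}/y_n = 1 + 7/11z + 4/11z(1+1/2z) = 1 + z + 2/11z²
  R(z) = 1 + z + 2/11z².

Need |R(x)|<1, x<0.
x=-0.78: |R|=0.3306
R=1: x+2/11x²=0 ⇒ x=−11/2=-5.5000; min R=1−1/(4·2/11)=-0.3750>−1
Confirm numerically:
  x=-4.353: |R|=0.09220 <1
  x=-3.782: |R|=0.18136 <1
  x=-3.035: |R|=0.36023 <1
  x=-6.060: |R|=1.61702 >1
  x=-5.909: |R|=1.43941 >1
  x=-5.734: |R|=1.24396 >1
Interval (-5.5000, 0).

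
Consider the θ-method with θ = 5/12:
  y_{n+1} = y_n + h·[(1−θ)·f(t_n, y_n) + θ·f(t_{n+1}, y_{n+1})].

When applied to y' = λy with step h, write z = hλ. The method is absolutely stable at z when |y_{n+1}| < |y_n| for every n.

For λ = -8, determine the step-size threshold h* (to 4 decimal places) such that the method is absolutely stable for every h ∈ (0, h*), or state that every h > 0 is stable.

Test eqn y'=λy, z=hλ:
  y_{n+1} = y_n + z·[7/12·y_n + 5/12·y_{n+1}] ⇒ (1 − 5/12z)y_{n+1} = (1 + 7/12z)y_n
  Hence R(z) = (1 + 7/12z)/(1 − 5/12z).

Need |R(x)|<1, x<0.
x=-1.54: |R|=0.0619
R=−1: 1+7/12x = −1+5/12x ⇒ -1/6x=2 ⇒ x=2/(-1/6)=-12.0000
Confirm numerically:
  x=-11.710: |R|=0.99178 <1
  x=-10.723: |R|=0.96108 <1
  x=-10.518: |R|=0.95411 <1
  x=-7.020: |R|=0.78854 <1
  x=-12.351: |R|=1.00952 >1
  x=-12.097: |R|=1.00268 >1
So |R|<1 on (-12.0000, 0).

(-12.0000,0); λ=-8 ⇒ h* = (12)/8 = 1.5000.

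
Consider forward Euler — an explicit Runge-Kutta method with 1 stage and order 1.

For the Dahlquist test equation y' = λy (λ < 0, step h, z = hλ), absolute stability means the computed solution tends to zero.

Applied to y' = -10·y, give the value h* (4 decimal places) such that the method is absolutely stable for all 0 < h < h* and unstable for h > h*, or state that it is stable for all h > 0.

Test eqn y'=λy, z=hλ:
  order 1, 1-stage ⇒ R(z)=1+z
  (e.g. R(-0.95)=0.05000, |R|=0.05000)

Find x<0 with |R(x)|<1.
x=-0.95: |R|=0.0500
|R(-1.79)|=0.7900 |R(-1.37)|=0.3700 |R(-0.56)|=0.4400
Bisect:
  x_lo=-2.8242 |R|=1.8242  x_hi=-0.0534 |R|=0.9466
  mid=-1.43877 |R|=0.43877 →hi
  mid=-2.13147 |R|=1.13147 →lo
  mid=-1.78512 |R|=0.78512 →hi
  mid=-1.95830 |R|=0.95830 →hi
  mid=-2.04489 |R|=1.04489 →lo
  mid=-2.00159 |R|=1.00159 →lo
  mid=-1.97995 |R|=0.97995 →hi
  ...
  [-2.00007,-1.99990] ⇒ x*=-2.0000
So |R|<1 on (-2.0000, 0).

(-2.0000,0); λ=-10 ⇒ h* = 0.2000.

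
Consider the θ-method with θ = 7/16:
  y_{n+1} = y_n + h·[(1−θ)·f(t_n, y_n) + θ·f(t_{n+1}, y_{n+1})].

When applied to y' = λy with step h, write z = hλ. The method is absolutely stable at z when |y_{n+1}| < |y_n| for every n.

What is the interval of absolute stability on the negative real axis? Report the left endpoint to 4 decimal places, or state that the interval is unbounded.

(-16.0000, 0).

With y'=λy (z=hλ):
  y_{n+1} = y_n + z·[9/16·y_n + 7/16·y_{n+1}] ⇒ (1 − 7/16z)y_{n+1} = (1 + 9/16z)y_n
  Hence R(z) = (1 + 9/16z)/(1 − 7/16z).

Need |R(x)|<1, x<0.
x=-1.47: |R|=0.1054
R=−1: 1+9/16x = −1+7/16x ⇒ -1/8x=2 ⇒ x=2/(-1/8)=-16.0000
Confirm numerically:
  x=-11.116: |R|=0.89588 <1
  x=-7.350: |R|=0.74351 <1
  x=-6.611: |R|=0.69848 <1
  x=-16.189: |R|=1.00292 >1
  x=-16.050: |R|=1.00078 >1
So |R|<1 on (-16.0000, 0).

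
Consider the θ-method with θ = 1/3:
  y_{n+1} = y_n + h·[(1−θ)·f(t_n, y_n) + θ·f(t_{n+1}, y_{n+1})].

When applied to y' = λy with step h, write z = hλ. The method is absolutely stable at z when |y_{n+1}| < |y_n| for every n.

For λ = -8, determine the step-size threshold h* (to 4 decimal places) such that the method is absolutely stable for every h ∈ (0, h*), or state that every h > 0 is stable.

(-6.0000,0); λ=-8 ⇒ h* = (6)/8 = 0.7500.

Test eqn y'=λy, z=hλ:
  y_{n+1} = y_n + z·[2/3·y_n + 1/3·y_{n+1}] ⇒ (1 − 1/3z)y_{n+1} = (1 + 2/3z)y_n
  Hence R(z) = (1 + 2/3z)/(1 − 1/3z).

Find x<0 with |R(x)|<1.
x=-1.41: |R|=0.0408
R=−1: 1+2/3x = −1+1/3x ⇒ -1/3x=2 ⇒ x=2/(-1/3)=-6.0000
Confirm numerically:
  x=-5.952: |R|=0.99464 <1
  x=-5.887: |R|=0.98728 <1
  x=-3.670: |R|=0.65067 <1
  x=-6.584: |R|=1.06093 >1
  x=-6.100: |R|=1.01099 >1
Interval (-6.0000, 0).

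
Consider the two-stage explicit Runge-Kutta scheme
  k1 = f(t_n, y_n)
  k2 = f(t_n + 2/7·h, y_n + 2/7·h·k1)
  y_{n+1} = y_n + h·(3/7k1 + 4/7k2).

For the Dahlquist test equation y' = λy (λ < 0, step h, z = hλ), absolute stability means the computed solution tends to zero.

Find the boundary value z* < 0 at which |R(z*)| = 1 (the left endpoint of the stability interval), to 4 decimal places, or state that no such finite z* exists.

z* = -6.1250.

Set f=λy, z=hλ:
  k1=λy_n ⇒ h·k1=z·y_n;  k2=λ(1+2/7z)y_n ⇒ h·k2=z(1+2/7z)y_n
  y_{n+1}/y_n = 1 + 3/7z + 4/7z(1+2/7z) = 1 + z + 8/49z²
  R(z) = 1 + z + 8/49z².

Need |R(x)|<1, x<0.
x=-0.88: |R|=0.2464
R=1: x+8/49x²=0 ⇒ x=−49/8=-6.1250; min R=1−1/(4·8/49)=-0.5312>−1
Confirm numerically:
  x=-5.527: |R|=0.46038 <1
  x=-5.003: |R|=0.08353 <1
  x=-4.839: |R|=0.01599 <1
  x=-6.638: |R|=1.55597 >1
  x=-6.621: |R|=1.53617 >1
  x=-6.204: |R|=1.08002 >1
Interval (-6.1250, 0).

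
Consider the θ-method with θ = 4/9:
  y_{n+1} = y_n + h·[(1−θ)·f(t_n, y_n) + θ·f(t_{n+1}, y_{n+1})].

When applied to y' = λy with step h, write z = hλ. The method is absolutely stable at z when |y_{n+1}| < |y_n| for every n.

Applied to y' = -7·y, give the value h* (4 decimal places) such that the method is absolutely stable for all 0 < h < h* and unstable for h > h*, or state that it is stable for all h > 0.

Set f=λy, z=hλ:
  y_{n+1} = y_n + z·[5/9·y_n + 4/9·y_{n+1}] ⇒ (1 − 4/9z)y_{n+1} = (1 + 5/9z)y_n
  so R(z) = (1 + 5/9z)/(1 − 4/9z).

Need |R(x)|<1, x<0.
x=-0.94: |R|=0.3370
R=−1: 1+5/9x = −1+4/9x ⇒ -1/9x=2 ⇒ x=2/(-1/9)=-18.0000
Confirm numerically:
  x=-17.770: |R|=0.99713 <1
  x=-12.730: |R|=0.91205 <1
  x=-10.307: |R|=0.84684 <1
  x=-18.500: |R|=1.00602 >1
  x=-18.161: |R|=1.00197 >1
Stable set (-18.0000, 0).

(-18.0000,0); λ=-7 ⇒ h* = (18)/7 = 2.5714.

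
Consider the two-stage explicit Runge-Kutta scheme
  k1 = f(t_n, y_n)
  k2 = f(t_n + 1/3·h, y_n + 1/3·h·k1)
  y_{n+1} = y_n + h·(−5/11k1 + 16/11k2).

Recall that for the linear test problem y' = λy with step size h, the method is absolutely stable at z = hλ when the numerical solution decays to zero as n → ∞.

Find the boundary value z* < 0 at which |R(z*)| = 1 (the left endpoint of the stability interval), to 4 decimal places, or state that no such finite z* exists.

Test eqn y'=λy, z=hλ:
  k1=λy_n ⇒ h·k1=z·y_n;  k2=λ(1+1/3z)y_n ⇒ h·k2=z(1+1/3z)y_n
  y_{n+1}/y_n = 1 − 5/11z + 16/11z(1+1/3z) = 1 + z + 16/33z²
  R(z) = 1 + z + 16/33z².

Boundary: |R(x)|=1, x<0.
x=-1: |R|=0.4848
R=1: x+16/33x²=0 ⇒ x=−33/16=-2.0625; min R=1−1/(4·16/33)=0.4844>−1
Confirm numerically:
  x=-2.039: |R|=0.97677 <1
  x=-1.339: |R|=0.53030 <1
  x=-1.154: |R|=0.49168 <1
  x=-2.619: |R|=1.70665 >1
  x=-2.525: |R|=1.56621 >1
  x=-2.227: |R|=1.17762 >1
Interval (-2.0625, 0).

z* = -2.0625.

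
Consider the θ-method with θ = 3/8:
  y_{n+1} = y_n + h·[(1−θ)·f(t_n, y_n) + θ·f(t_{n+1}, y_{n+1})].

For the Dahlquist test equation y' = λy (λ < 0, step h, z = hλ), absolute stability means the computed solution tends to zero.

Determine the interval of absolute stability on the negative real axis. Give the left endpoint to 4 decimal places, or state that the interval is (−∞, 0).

On y'=λy, z=hλ:
  y_{n+1} = y_n + z·[5/8·y_n + 3/8·y_{n+1}] ⇒ (1 − 3/8z)y_{n+1} = (1 + 5/8z)y_n
  R(z) = (1 + 5/8z)/(1 − 3/8z).

Find x<0 with |R(x)|<1.
x=-0.89: |R|=0.3327
R=−1: 1+5/8x = −1+3/8x ⇒ -1/4x=2 ⇒ x=2/(-1/4)=-8.0000
Confirm numerically:
  x=-6.898: |R|=0.92319 <1
  x=-6.840: |R|=0.91865 <1
  x=-4.031: |R|=0.60494 <1
  x=-8.555: |R|=1.03297 >1
  x=-8.470: |R|=1.02814 >1
  x=-8.029: |R|=1.00181 >1
Stable set (-8.0000, 0).

z∈(-8.0000,0).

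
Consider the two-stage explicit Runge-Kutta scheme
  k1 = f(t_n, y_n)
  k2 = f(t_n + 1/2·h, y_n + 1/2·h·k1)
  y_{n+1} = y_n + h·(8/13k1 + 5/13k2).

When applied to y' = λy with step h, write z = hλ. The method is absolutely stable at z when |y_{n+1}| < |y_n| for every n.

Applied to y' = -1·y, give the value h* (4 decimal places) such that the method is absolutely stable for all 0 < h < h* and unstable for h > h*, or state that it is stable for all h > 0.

With y'=λy (z=hλ):
  k1=λy_n ⇒ h·k1=z·y_n;  k2=λ(1+1/2z)y_n ⇒ h·k2=z(1+1/2z)y_n
  y_{n+1}/y_n = 1 + 8/13z + 5/13z(1+1/2z) = 1 + z + 5/26z²
  ⇒ R(z) = 1 + z + 5/26z².

Need |R(x)|<1, x<0.
x=-1.28: |R|=0.0351
R=1: x+5/26x²=0 ⇒ x=−26/5=-5.2000; min R=1−1/(4·5/26)=-0.3000>−1
Confirm numerically:
  x=-4.635: |R|=0.49639 <1
  x=-3.882: |R|=0.01606 <1
  x=-3.441: |R|=0.16398 <1
  x=-3.137: |R|=0.24454 <1
  x=-5.678: |R|=1.52194 >1
  x=-5.397: |R|=1.20446 >1
Interval (-5.2000, 0).

(-5.2000,0); λ=-1 ⇒ h* = (26/5)/1 = 5.2000.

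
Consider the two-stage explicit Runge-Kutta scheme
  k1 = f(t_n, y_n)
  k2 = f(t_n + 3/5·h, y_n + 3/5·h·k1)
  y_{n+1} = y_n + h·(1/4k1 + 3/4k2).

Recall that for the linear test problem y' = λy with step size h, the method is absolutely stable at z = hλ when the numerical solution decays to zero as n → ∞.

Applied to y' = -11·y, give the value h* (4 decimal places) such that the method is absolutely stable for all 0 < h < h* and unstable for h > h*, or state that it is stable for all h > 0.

(-2.2222,0); λ=-11 ⇒ h* = (20/9)/11 = 0.2020.

Test eqn y'=λy, z=hλ:
  k1=λy_n ⇒ h·k1=z·y_n;  k2=λ(1+3/5z)y_n ⇒ h·k2=z(1+3/5z)y_n
  y_{n+1}/y_n = 1 + 1/4z + 3/4z(1+3/5z) = 1 + z + 9/20z²
  Hence R(z) = 1 + z + 9/20z².

Need |R(x)|<1, x<0.
x=-0.58: |R|=0.5714
R=1: x+9/20x²=0 ⇒ x=−20/9=-2.2222; min R=1−1/(4·9/20)=0.4444>−1
Confirm numerically:
  x=-1.862: |R|=0.69817 <1
  x=-1.623: |R|=0.56236 <1
  x=-1.547: |R|=0.52994 <1
  x=-1.040: |R|=0.44672 <1
  x=-2.806: |R|=1.73714 >1
  x=-2.389: |R|=1.17929 >1
  x=-2.357: |R|=1.14295 >1
Interval (-2.2222, 0).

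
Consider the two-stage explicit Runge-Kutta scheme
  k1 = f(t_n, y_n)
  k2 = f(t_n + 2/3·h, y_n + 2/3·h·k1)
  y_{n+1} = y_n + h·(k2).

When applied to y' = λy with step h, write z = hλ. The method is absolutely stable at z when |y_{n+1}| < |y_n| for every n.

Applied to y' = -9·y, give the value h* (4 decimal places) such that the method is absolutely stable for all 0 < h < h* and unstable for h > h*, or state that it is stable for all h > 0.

(-1.5000,0); λ=-9 ⇒ h* = (3/2)/9 = 0.1667.

On y'=λy, z=hλ:
  k1=λy_n ⇒ h·k1=z·y_n;  k2=λ(1+2/3z)y_n ⇒ h·k2=z(1+2/3z)y_n
  y_{n+1}/y_n = 1 + z(1+2/3z) = 1 + z + 2/3z²
  ⇒ R(z) = 1 + z + 2/3z².

Boundary: |R(x)|=1, x<0.
x=-1.1: |R|=0.7067
R=1: x+2/3x²=0 ⇒ x=−3/2=-1.5000; min R=1−1/(4·2/3)=0.6250>−1
Confirm numerically:
  x=-1.395: |R|=0.90235 <1
  x=-1.066: |R|=0.69157 <1
  x=-0.778: |R|=0.62552 <1
  x=-1.895: |R|=1.49902 >1
  x=-1.660: |R|=1.17707 >1
So |R|<1 on (-1.5000, 0).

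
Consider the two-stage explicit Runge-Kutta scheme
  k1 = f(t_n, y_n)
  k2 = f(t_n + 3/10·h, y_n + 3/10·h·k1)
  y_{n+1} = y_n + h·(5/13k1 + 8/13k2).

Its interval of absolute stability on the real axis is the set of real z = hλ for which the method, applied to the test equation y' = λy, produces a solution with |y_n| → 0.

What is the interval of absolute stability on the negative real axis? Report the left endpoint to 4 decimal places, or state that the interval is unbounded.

z∈(-5.4167,0).

Test eqn y'=λy, z=hλ:
  k1=λy_n ⇒ h·k1=z·y_n;  k2=λ(1+3/10z)y_n ⇒ h·k2=z(1+3/10z)y_n
  y_{n+1}/y_n = 1 + 5/13z + 8/13z(1+3/10z) = 1 + z + 12/65z²
  Hence R(z) = 1 + z + 12/65z².

Boundary: |R(x)|=1, x<0.
x=-1.46: |R|=0.0665
R=1: x+12/65x²=0 ⇒ x=−65/12=-5.4167; min R=1−1/(4·12/65)=-0.3542>−1
Confirm numerically:
  x=-4.959: |R|=0.58100 <1
  x=-4.646: |R|=0.33898 <1
  x=-4.155: |R|=0.03220 <1
  x=-3.212: |R|=0.30733 <1
  x=-6.014: |R|=1.66321 >1
  x=-5.966: |R|=1.60504 >1
  x=-5.577: |R|=1.16508 >1
Stable set (-5.4167, 0).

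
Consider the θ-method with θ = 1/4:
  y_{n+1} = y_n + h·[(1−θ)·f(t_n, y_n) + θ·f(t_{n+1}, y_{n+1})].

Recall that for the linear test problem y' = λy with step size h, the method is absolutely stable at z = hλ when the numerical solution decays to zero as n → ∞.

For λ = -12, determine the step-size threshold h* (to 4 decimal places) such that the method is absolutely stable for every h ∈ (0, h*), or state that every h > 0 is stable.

On y'=λy, z=hλ:
  y_{n+1} = y_n + z·[3/4·y_n + 1/4·y_{n+1}] ⇒ (1 − 1/4z)y_{n+1} = (1 + 3/4z)y_n
  so R(z) = (1 + 3/4z)/(1 − 1/4z).

Boundary: |R(x)|=1, x<0.
x=-1.61: |R|=0.1480
R=−1: 1+3/4x = −1+1/4x ⇒ -1/2x=2 ⇒ x=2/(-1/2)=-4.0000
Confirm numerically:
  x=-3.951: |R|=0.98767 <1
  x=-2.081: |R|=0.36885 <1
  x=-1.885: |R|=0.28122 <1
  x=-4.598: |R|=1.13910 >1
  x=-4.484: |R|=1.11410 >1
Interval (-4.0000, 0).

(-4.0000,0); λ=-12 ⇒ h* = (4)/12 = 0.3333.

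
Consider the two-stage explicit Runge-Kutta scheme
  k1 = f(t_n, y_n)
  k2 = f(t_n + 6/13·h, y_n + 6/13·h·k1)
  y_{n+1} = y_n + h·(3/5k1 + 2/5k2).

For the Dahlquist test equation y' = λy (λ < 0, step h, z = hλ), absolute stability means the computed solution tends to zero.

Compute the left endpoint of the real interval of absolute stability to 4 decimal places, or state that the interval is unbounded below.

left endpoint -5.4167.

With y'=λy (z=hλ):
  k1=λy_n ⇒ h·k1=z·y_n;  k2=λ(1+6/13z)y_n ⇒ h·k2=z(1+6/13z)y_n
  y_{n+1}/y_n = 1 + 3/5z + 2/5z(1+6/13z) = 1 + z + 12/65z²
  Hence R(z) = 1 + z + 12/65z².

Need |R(x)|<1, x<0.
x=-1.26: |R|=0.0331
R=1: x+12/65x²=0 ⇒ x=−65/12=-5.4167; min R=1−1/(4·12/65)=-0.3542>−1
Confirm numerically:
  x=-4.485: |R|=0.22858 <1
  x=-4.296: |R|=0.11119 <1
  x=-2.325: |R|=0.32704 <1
  x=-5.920: |R|=1.55010 >1
  x=-5.535: |R|=1.12092 >1
So |R|<1 on (-5.4167, 0).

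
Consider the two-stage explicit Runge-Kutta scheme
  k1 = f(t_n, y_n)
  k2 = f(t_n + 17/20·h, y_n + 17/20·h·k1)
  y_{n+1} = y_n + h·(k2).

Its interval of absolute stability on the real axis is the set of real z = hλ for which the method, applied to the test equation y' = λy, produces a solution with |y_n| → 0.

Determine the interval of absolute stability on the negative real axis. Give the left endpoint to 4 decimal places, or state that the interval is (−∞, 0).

With y'=λy (z=hλ):
  k1=λy_n ⇒ h·k1=z·y_n;  k2=λ(1+17/20z)y_n ⇒ h·k2=z(1+17/20z)y_n
  y_{n+1}/y_n = 1 + z(1+17/20z) = 1 + z + 17/20z²
  so R(z) = 1 + z + 17/20z².

Solve |R(x)|<1 on ℝ⁻.
x=-0.77: |R|=0.7340
R=1: x+17/20x²=0 ⇒ x=−20/17=-1.1765; min R=1−1/(4·17/20)=0.7059>−1
Confirm numerically:
  x=-1.030: |R|=0.87176 <1
  x=-0.726: |R|=0.72201 <1
  x=-0.628: |R|=0.70723 <1
  x=-1.533: |R|=1.46458 >1
  x=-1.239: |R|=1.06585 >1
  x=-1.222: |R|=1.04729 >1
Stable set (-1.1765, 0).

(-1.1765, 0).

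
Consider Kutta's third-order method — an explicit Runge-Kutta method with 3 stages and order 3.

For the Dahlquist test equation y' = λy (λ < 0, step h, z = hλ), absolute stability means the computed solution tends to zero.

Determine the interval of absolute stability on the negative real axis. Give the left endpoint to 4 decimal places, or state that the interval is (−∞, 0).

With y'=λy (z=hλ):
  order 3, 3-stage ⇒ R(z)=1+z+z^2/2+z^3/6
  (e.g. R(-0.47)=0.62315, |R|=0.62315)

Solve |R(x)|<1 on ℝ⁻.
x=-0.47: |R|=0.6231
|R(-2.82)|=1.5814 |R(-1.45)|=0.0931 |R(-1.28)|=0.1897
Bisect:
  x_lo=-2.9694 |R|=1.9244  x_hi=-0.1036 |R|=0.9016
  mid=-1.53651 |R|=0.03934 →hi
  mid=-2.25294 |R|=0.62096 →hi
  mid=-2.61116 |R|=1.16930 →lo
  mid=-2.43205 |R|=0.87216 →hi
  mid=-2.52161 |R|=1.01463 →lo
  mid=-2.47683 |R|=0.94192 →hi
  mid=-2.49922 |R|=0.97790 →hi
  ...
  [-2.51286,-2.51269] ⇒ x*=-2.5127
So |R|<1 on (-2.5127, 0).

(-2.5127, 0).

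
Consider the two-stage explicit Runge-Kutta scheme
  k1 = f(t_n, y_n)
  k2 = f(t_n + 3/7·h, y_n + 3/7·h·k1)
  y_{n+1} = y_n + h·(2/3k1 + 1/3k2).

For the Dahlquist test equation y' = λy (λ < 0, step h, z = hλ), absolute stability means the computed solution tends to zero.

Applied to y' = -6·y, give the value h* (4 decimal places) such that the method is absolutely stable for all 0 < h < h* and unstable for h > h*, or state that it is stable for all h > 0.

Test eqn y'=λy, z=hλ:
  k1=λy_n ⇒ h·k1=z·y_n;  k2=λ(1+3/7z)y_n ⇒ h·k2=z(1+3/7z)y_n
  y_{n+1}/y_n = 1 + 2/3z + 1/3z(1+3/7z) = 1 + z + 1/7z²
  R(z) = 1 + z + 1/7z².

Boundary: |R(x)|=1, x<0.
x=-0.49: |R|=0.5443
R=1: x+1/7x²=0 ⇒ x=−7=-7.0000; min R=1−1/(4·1/7)=-0.7500>−1
Confirm numerically:
  x=-4.786: |R|=0.51374 <1
  x=-4.002: |R|=0.71400 <1
  x=-3.047: |R|=0.72068 <1
  x=-7.577: |R|=1.62456 >1
  x=-7.338: |R|=1.35432 >1
  x=-7.029: |R|=1.02912 >1
Interval (-7.0000, 0).

(-7.0000,0); λ=-6 ⇒ h* = (7)/6 = 1.1667.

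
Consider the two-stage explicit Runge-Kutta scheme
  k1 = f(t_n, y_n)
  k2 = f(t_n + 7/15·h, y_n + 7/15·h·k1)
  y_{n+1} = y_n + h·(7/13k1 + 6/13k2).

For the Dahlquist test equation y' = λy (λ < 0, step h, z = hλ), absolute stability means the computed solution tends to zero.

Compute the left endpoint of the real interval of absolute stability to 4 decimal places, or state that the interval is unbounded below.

Set f=λy, z=hλ:
  k1=λy_n ⇒ h·k1=z·y_n;  k2=λ(1+7/15z)y_n ⇒ h·k2=z(1+7/15z)y_n
  y_{n+1}/y_n = 1 + 7/13z + 6/13z(1+7/15z) = 1 + z + 14/65z²
  Hence R(z) = 1 + z + 14/65z².

Find x<0 with |R(x)|<1.
x=-1.61: |R|=0.0517
R=1: x+14/65x²=0 ⇒ x=−65/14=-4.6429; min R=1−1/(4·14/65)=-0.1607>−1
Confirm numerically:
  x=-3.925: |R|=0.39313 <1
  x=-3.199: |R|=0.00516 <1
  x=-2.711: |R|=0.12803 <1
  x=-2.585: |R|=0.14575 <1
  x=-5.019: |R|=1.40662 >1
  x=-4.801: |R|=1.16353 >1
Interval (-4.6429, 0).

left endpoint -4.6429.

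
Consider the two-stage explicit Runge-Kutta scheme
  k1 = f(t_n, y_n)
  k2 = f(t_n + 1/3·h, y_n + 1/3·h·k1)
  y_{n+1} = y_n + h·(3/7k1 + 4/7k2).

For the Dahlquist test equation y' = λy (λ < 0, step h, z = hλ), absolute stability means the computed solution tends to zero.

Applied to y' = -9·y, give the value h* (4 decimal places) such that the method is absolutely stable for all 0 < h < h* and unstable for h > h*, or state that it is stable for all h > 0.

(-5.2500,0); λ=-9 ⇒ h* = (21/4)/9 = 0.5833.

Set f=λy, z=hλ:
  k1=λy_n ⇒ h·k1=z·y_n;  k2=λ(1+1/3z)y_n ⇒ h·k2=z(1+1/3z)y_n
  y_{n+1}/y_n = 1 + 3/7z + 4/7z(1+1/3z) = 1 + z + 4/21z²
  Hence R(z) = 1 + z + 4/21z².

Find x<0 with |R(x)|<1.
x=-0.65: |R|=0.4305
R=1: x+4/21x²=0 ⇒ x=−21/4=-5.2500; min R=1−1/(4·4/21)=-0.3125>−1
Confirm numerically:
  x=-5.219: |R|=0.96918 <1
  x=-4.330: |R|=0.24122 <1
  x=-4.286: |R|=0.21301 <1
  x=-3.941: |R|=0.01738 <1
  x=-5.545: |R|=1.31158 >1
  x=-5.511: |R|=1.27398 >1
Interval (-5.2500, 0).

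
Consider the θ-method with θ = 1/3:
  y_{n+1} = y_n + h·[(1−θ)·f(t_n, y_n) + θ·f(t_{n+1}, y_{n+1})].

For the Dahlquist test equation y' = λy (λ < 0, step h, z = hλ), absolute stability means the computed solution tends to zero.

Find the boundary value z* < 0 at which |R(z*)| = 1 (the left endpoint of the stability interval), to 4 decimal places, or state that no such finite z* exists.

On y'=λy, z=hλ:
  y_{n+1} = y_n + z·[2/3·y_n + 1/3·y_{n+1}] ⇒ (1 − 1/3z)y_{n+1} = (1 + 2/3z)y_n
  so R(z) = (1 + 2/3z)/(1 − 1/3z).

Solve |R(x)|<1 on ℝ⁻.
x=-0.38: |R|=0.6627
R=−1: 1+2/3x = −1+1/3x ⇒ -1/3x=2 ⇒ x=2/(-1/3)=-6.0000
Confirm numerically:
  x=-5.820: |R|=0.97959 <1
  x=-5.053: |R|=0.88240 <1
  x=-4.199: |R|=0.74983 <1
  x=-6.553: |R|=1.05789 >1
  x=-6.425: |R|=1.04509 >1
So |R|<1 on (-6.0000, 0).

z* = -6.0000.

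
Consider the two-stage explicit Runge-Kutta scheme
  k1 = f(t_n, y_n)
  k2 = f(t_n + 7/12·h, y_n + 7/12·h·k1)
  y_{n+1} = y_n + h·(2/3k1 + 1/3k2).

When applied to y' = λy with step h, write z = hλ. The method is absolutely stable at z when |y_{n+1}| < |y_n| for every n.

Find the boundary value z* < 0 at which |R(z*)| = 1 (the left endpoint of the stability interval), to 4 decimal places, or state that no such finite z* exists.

z* = -5.1429.

On y'=λy, z=hλ:
  k1=λy_n ⇒ h·k1=z·y_n;  k2=λ(1+7/12z)y_n ⇒ h·k2=z(1+7/12z)y_n
  y_{n+1}/y_n = 1 + 2/3z + 1/3z(1+7/12z) = 1 + z + 7/36z²
  R(z) = 1 + z + 7/36z².

Find x<0 with |R(x)|<1.
x=-1.74: |R|=0.1513
R=1: x+7/36x²=0 ⇒ x=−36/7=-5.1429; min R=1−1/(4·7/36)=-0.2857>−1
Confirm numerically:
  x=-2.775: |R|=0.27766 <1
  x=-2.368: |R|=0.27767 <1
  x=-2.191: |R|=0.25757 <1
  x=-5.486: |R|=1.36604 >1
  x=-5.406: |R|=1.27661 >1
So |R|<1 on (-5.1429, 0).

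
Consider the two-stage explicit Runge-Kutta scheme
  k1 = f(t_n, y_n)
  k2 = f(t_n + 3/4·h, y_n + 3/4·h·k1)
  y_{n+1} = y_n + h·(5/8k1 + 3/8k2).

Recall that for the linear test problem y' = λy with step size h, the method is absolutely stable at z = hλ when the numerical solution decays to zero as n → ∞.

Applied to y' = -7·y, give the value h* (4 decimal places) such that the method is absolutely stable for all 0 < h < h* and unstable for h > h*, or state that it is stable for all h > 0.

(-3.5556,0); λ=-7 ⇒ h* = (32/9)/7 = 0.5079.

On y'=λy, z=hλ:
  k1=λy_n ⇒ h·k1=z·y_n;  k2=λ(1+3/4z)y_n ⇒ h·k2=z(1+3/4z)y_n
  y_{n+1}/y_n = 1 + 5/8z + 3/8z(1+3/4z) = 1 + z + 9/32z²
  ⇒ R(z) = 1 + z + 9/32z².

Boundary: |R(x)|=1, x<0.
x=-1.26: |R|=0.1865
R=1: x+9/32x²=0 ⇒ x=−32/9=-3.5556; min R=1−1/(4·9/32)=0.1111>−1
Confirm numerically:
  x=-3.274: |R|=0.74074 <1
  x=-2.247: |R|=0.17303 <1
  x=-2.001: |R|=0.12513 <1
  x=-1.955: |R|=0.11994 <1
  x=-4.046: |R|=1.55810 >1
  x=-3.686: |R|=1.13523 >1
Interval (-3.5556, 0).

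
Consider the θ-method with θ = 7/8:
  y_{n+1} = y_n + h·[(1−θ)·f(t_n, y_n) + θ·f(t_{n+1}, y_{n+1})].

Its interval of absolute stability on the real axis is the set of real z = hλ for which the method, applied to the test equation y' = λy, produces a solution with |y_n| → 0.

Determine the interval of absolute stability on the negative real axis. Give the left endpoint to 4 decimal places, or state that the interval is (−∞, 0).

(−∞, 0) — no finite endpoint.

On y'=λy, z=hλ:
  y_{n+1} = y_n + z·[1/8·y_n + 7/8·y_{n+1}] ⇒ (1 − 7/8z)y_{n+1} = (1 + 1/8z)y_n
  ⇒ R(z) = (1 + 1/8z)/(1 − 7/8z).

Need |R(x)|<1, x<0.
x=-0.33: |R|=0.7439
x=-2: |R|=0.2727
x=-10: |R|=0.0256
x=-100: |R|=0.1299
θ=7/8≥1/2 ⇒ |1+1/8x|<|1−7/8x| ∀x<0 ⇒ interval (−∞,0).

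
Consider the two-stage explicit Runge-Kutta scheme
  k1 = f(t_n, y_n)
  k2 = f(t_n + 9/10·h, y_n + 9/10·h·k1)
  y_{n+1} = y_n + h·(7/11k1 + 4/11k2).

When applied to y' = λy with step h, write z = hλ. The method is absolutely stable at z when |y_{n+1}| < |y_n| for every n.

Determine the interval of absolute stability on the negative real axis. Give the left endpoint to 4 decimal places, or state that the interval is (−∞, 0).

(-3.0556, 0).

Set f=λy, z=hλ:
  k1=λy_n ⇒ h·k1=z·y_n;  k2=λ(1+9/10z)y_n ⇒ h·k2=z(1+9/10z)y_n
  y_{n+1}/y_n = 1 + 7/11z + 4/11z(1+9/10z) = 1 + z + 18/55z²
  ⇒ R(z) = 1 + z + 18/55z².

Boundary: |R(x)|=1, x<0.
x=-1.66: |R|=0.2418
R=1: x+18/55x²=0 ⇒ x=−55/18=-3.0556; min R=1−1/(4·18/55)=0.2361>−1
Confirm numerically:
  x=-2.387: |R|=0.47772 <1
  x=-2.373: |R|=0.46991 <1
  x=-1.570: |R|=0.23669 <1
  x=-3.424: |R|=1.41287 >1
  x=-3.382: |R|=1.36132 >1
  x=-3.101: |R|=1.04612 >1
So |R|<1 on (-3.0556, 0).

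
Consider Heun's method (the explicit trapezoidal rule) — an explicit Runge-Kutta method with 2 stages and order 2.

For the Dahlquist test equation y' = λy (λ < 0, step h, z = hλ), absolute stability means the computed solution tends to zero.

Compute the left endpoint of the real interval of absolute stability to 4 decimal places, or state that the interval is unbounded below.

left endpoint -2.0000.

Set f=λy, z=hλ:
  order 2, 2-stage ⇒ R(z)=1+z+z^2/2
  (e.g. R(-1.25)=0.53125, |R|=0.53125)

Need |R(x)|<1, x<0.
x=-1.25: |R|=0.5312
|R(-2.28)|=1.3192 |R(-1.52)|=0.6352 |R(-0.57)|=0.5924
Bisect:
  x_lo=-2.7571 |R|=2.0437  x_hi=-0.2773 |R|=0.7612
  mid=-1.51717 |R|=0.63373 →hi
  mid=-2.13713 |R|=1.14654 →lo
  mid=-1.82715 |R|=0.84209 →hi
  mid=-1.98214 |R|=0.98230 →hi
  mid=-2.05964 |R|=1.06142 →lo
  mid=-2.02089 |R|=1.02111 →lo
  mid=-2.00152 |R|=1.00152 →lo
  ...
  [-2.00000,-1.99985] ⇒ x*=-2.0000
Stable set (-2.0000, 0).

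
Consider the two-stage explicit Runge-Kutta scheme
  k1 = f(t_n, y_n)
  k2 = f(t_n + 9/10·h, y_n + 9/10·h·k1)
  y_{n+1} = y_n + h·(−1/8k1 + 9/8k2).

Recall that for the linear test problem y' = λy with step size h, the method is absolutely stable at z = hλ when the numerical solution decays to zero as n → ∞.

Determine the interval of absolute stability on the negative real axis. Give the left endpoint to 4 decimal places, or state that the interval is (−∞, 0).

On y'=λy, z=hλ:
  k1=λy_n ⇒ h·k1=z·y_n;  k2=λ(1+9/10z)y_n ⇒ h·k2=z(1+9/10z)y_n
  y_{n+1}/y_n = 1 − 1/8z + 9/8z(1+9/10z) = 1 + z + 81/80z²
  ⇒ R(z) = 1 + z + 81/80z².

Need |R(x)|<1, x<0.
x=-1.39: |R|=1.5663
R=1: x+81/80x²=0 ⇒ x=−80/81=-0.9877; min R=1−1/(4·81/80)=0.7531>−1
Confirm numerically:
  x=-0.737: |R|=0.81296 <1
  x=-0.649: |R|=0.77747 <1
  x=-0.487: |R|=0.75313 <1
  x=-1.282: |R|=1.38207 >1
  x=-1.094: |R|=1.11780 >1
Stable set (-0.9877, 0).

(-0.9877, 0).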